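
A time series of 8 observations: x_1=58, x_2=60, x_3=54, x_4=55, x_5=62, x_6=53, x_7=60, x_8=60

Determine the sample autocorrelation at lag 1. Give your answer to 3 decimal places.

-0.452

Mean x̄ = (58 + 60 + 54 + 55 + 62 + 53 + 60 + 60)/8 = 57.7500
Deviations from mean: 0.2500, 2.2500, -3.7500, -2.7500, 4.2500, -4.7500, 2.2500, 2.2500
Numerator Σ_{t=1}^{7}(x_t−x̄)(x_{t+1}−x̄) = -35.0625
Denominator Σ(x_t−x̄)² = 77.5000
r_1 = -35.0625 / 77.5000 = -0.452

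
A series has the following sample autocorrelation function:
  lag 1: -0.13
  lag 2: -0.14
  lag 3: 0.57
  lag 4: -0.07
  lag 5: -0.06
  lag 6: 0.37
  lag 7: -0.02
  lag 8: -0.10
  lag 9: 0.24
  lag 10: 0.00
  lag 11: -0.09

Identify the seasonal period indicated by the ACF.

3

The largest autocorrelation is r_3 = 0.57, with weaker echoes at lags 6 (0.37) and 9 (0.24); the remaining lags stay at or below 0.00.
The dominant spike at lag 3 indicates a seasonal period of 3.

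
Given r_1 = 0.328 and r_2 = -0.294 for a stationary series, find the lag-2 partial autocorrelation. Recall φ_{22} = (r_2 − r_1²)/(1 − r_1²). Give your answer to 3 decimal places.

φ_{22} = (r_2 − r_1²) / (1 − r_1²)
r_1² = (0.328)² = 0.107584
Numerator = -0.294 − 0.1076 = -0.4016; denominator = 1 − 0.1076 = 0.8924
φ_{22} = -0.4016 / 0.8924 = -0.450

-0.450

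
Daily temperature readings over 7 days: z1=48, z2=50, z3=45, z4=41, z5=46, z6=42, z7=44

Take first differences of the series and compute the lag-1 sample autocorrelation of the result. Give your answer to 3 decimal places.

-0.501

First differences Δz: 2, -5, -4, 5, -4, 2
Mean of differences = -0.6667
Numerator Σ(Δz_t−Δz̄)(Δz_{t+1}−Δz̄) = -43.7778
Denominator Σ(Δz_t−Δz̄)² = 87.3333
r_1(Δz) = -43.7778 / 87.3333 = -0.501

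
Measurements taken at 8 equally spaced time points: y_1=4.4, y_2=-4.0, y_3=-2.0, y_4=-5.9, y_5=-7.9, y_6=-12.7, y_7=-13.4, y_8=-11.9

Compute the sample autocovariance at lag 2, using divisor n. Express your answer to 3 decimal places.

Mean ȳ = (4.4 − 4.0 − 2.0 − 5.9 − 7.9 − 12.7 − 13.4 − 11.9)/8 = -6.6750
Σ_{t=1}^{6}(y_t−ȳ)(y_{t+2}−ȳ) = 83.1713
γ_2 = 83.1713 / 8 = 10.396

10.396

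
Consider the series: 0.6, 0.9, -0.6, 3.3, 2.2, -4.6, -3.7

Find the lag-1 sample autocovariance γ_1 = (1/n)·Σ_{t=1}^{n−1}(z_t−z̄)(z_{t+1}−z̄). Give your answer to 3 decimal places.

1.776

Mean z̄ = (0.6 + 0.9 − 0.6 + 3.3 + 2.2 − 4.6 − 3.7)/7 = -0.2714
Σ_{t=1}^{6}(z_t−z̄)(z_{t+1}−z̄) = 12.4320
γ_1 = 12.4320 / 7 = 1.776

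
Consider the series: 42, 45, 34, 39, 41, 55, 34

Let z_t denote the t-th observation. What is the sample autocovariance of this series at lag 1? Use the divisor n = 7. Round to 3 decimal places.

Mean z̄ = (42 + 45 + 34 + 39 + 41 + 55 + 34)/7 = 41.4286
Deviations: 0.5714, 3.5714, -7.4286, -2.4286, -0.4286, 13.5714, -7.4286
Σ_{t=1}^{6}(z_t−z̄)(z_{t+1}−z̄) = -112.0408
γ_1 = -112.0408 / 7 = -16.006

-16.006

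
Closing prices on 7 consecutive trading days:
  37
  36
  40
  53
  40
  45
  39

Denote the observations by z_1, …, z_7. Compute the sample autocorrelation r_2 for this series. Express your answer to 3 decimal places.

-0.047

Mean z̄ = (37 + 36 + 40 + 53 + 40 + 45 + 39)/7 = 41.4286
Numerator Σ_{t=1}^{5}(z_t−z̄)(z_{t+2}−z̄) = -9.6531
Denominator Σ(z_t−z̄)² = 205.7143
r_2 = -9.6531 / 205.7143 = -0.047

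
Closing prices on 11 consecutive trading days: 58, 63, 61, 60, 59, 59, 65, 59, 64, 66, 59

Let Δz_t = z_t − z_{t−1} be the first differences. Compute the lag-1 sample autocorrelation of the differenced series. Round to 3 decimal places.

-0.427

First differences Δz: 5, -2, -1, -1, 0, 6, -6, 5, 2, -7
Mean of differences = 0.1000
Numerator Σ(Δz_t−Δz̄)(Δz_{t+1}−Δz̄) = -77.3100
Denominator Σ(Δz_t−Δz̄)² = 180.9000
r_1(Δz) = -77.3100 / 180.9000 = -0.427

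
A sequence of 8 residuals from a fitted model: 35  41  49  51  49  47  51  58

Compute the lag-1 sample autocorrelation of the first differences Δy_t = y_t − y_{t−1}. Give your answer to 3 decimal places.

0.398

First differences Δy: 6, 8, 2, -2, -2, 4, 7
Mean of differences = 3.2857
Numerator Σ(Δy_t−Δȳ)(Δy_{t+1}−Δȳ) = 40.3469
Denominator Σ(Δy_t−Δȳ)² = 101.4286
r_1(Δy) = 40.3469 / 101.4286 = 0.398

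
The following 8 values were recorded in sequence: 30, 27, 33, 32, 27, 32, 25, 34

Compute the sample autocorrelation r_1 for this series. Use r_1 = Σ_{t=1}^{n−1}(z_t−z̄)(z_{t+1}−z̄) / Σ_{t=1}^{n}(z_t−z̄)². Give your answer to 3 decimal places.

Mean z̄ = (30 + 27 + 33 + 32 + 27 + 32 + 25 + 34)/8 = 30.0000
Deviations from mean: 0.0000, -3.0000, 3.0000, 2.0000, -3.0000, 2.0000, -5.0000, 4.0000
Σ(z_t−z̄)(z_{t+1}−z̄) = (0.0000) + (-9.0000) + (6.0000) + (-6.0000) + (-6.0000) + (-10.0000) + (-20.0000) = -45.0000
Denominator Σ(z_t−z̄)² = 76.0000
r_1 = -45.0000 / 76.0000 = -0.592

-0.592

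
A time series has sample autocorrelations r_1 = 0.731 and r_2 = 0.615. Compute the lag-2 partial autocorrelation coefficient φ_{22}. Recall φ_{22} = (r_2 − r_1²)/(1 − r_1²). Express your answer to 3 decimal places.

φ_{22} = (r_2 − r_1²) / (1 − r_1²)
r_1² = (0.731)² = 0.534361
Numerator = 0.615 − 0.5344 = 0.0806; denominator = 1 − 0.5344 = 0.4656
φ_{22} = 0.0806 / 0.4656 = 0.173

0.173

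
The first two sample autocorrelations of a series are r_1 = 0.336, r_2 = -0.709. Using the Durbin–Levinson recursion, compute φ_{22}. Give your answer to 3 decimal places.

-0.926

φ_{22} = (r_2 − r_1²) / (1 − r_1²)
r_1² = (0.336)² = 0.112896
Numerator = -0.709 − 0.1129 = -0.8219; denominator = 1 − 0.1129 = 0.8871
φ_{22} = -0.8219 / 0.8871 = -0.926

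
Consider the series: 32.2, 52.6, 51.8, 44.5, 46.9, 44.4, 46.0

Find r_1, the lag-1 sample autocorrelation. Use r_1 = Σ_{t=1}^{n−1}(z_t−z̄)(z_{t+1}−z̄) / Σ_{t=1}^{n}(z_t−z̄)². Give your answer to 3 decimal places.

Mean z̄ = (32.2 + 52.6 + 51.8 + 44.5 + 46.9 + 44.4 + 46.0)/7 = 45.4857
Deviations from mean: -13.2857, 7.1143, 6.3143, -0.9857, 1.4143, -1.0857, 0.5143
Numerator Σ_{t=1}^{6}(z_t−z̄)(z_{t+1}−z̄) = -59.3088
Denominator Σ(z_t−z̄)² = 271.4086
r_1 = -59.3088 / 271.4086 = -0.219

-0.219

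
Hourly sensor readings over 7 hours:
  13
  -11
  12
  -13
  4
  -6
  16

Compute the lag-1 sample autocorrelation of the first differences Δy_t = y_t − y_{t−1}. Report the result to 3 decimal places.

-0.748

First differences Δy: -24, 23, -25, 17, -10, 22
Mean of differences = 0.5000
Numerator Σ(Δy_t−Δȳ)(Δy_{t+1}−Δȳ) = -1944.7500
Denominator Σ(Δy_t−Δȳ)² = 2601.5000
r_1(Δy) = -1944.7500 / 2601.5000 = -0.748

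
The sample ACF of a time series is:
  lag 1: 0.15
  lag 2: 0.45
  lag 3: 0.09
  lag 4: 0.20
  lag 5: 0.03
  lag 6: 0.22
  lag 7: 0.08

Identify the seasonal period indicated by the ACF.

2

The largest autocorrelation is r_2 = 0.45, with weaker echoes at lags 4 (0.20) and 6 (0.22); the remaining lags stay at or below 0.15.
The dominant spike at lag 2 indicates a seasonal period of 2.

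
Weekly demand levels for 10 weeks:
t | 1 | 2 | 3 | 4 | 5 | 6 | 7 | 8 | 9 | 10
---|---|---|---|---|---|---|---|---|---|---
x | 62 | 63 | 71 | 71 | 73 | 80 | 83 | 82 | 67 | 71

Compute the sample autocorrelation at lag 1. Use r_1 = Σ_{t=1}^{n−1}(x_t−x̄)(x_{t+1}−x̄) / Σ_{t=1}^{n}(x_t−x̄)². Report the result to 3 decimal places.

0.518

Mean x̄ = (62 + 63 + 71 + 71 + 73 + 80 + 83 + 82 + 67 + 71)/10 = 72.3000
Numerator Σ_{t=1}^{9}(x_t−x̄)(x_{t+1}−x̄) = 255.7100
Denominator Σ(x_t−x̄)² = 494.1000
r_1 = 255.7100 / 494.1000 = 0.518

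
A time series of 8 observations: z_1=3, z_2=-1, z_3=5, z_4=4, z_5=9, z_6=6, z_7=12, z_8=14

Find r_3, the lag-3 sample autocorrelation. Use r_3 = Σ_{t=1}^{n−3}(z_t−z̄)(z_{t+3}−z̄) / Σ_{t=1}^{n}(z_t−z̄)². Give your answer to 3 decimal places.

-0.025

Mean z̄ = (3 − 1 + 5 + 4 + 9 + 6 + 12 + 14)/8 = 6.5000
Deviations from mean: -3.5000, -7.5000, -1.5000, -2.5000, 2.5000, -0.5000, 5.5000, 7.5000
Σ(z_t−z̄)(z_{t+3}−z̄) = (8.7500) + (-18.7500) + (0.7500) + (-13.7500) + (18.7500) = -4.2500
Denominator Σ(z_t−z̄)² = 170.0000
r_3 = -4.2500 / 170.0000 = -0.025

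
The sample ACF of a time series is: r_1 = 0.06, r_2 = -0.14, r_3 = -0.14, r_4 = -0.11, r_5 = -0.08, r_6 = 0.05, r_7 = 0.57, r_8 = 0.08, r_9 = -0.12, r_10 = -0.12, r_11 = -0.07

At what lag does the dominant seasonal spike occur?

7

The largest autocorrelation is r_7 = 0.57; the remaining lags stay at or below 0.08.
The dominant spike at lag 7 indicates a seasonal period of 7.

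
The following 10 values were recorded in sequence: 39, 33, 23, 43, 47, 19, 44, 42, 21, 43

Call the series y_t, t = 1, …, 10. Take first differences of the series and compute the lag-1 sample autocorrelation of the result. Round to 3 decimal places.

-0.463

First differences Δy: -6, -10, 20, 4, -28, 25, -2, -21, 22
Mean of differences = 0.4444
Numerator Σ(Δy_t−Δȳ)(Δy_{t+1}−Δȳ) = -1336.8642
Denominator Σ(Δy_t−Δȳ)² = 2888.2222
r_1(Δy) = -1336.8642 / 2888.2222 = -0.463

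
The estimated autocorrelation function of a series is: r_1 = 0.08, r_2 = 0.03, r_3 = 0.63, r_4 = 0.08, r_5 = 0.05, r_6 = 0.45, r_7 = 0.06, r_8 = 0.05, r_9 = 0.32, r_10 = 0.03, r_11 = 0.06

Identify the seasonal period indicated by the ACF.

The largest autocorrelation is r_3 = 0.63, with weaker echoes at lags 6 (0.45) and 9 (0.32); the remaining lags stay at or below 0.08.
The dominant spike at lag 3 indicates a seasonal period of 3.

3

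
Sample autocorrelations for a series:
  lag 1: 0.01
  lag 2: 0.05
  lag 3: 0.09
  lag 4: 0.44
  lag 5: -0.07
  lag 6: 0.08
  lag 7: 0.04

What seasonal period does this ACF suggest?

4

The largest autocorrelation is r_4 = 0.44; the remaining lags stay at or below 0.09.
The dominant spike at lag 4 indicates a seasonal period of 4.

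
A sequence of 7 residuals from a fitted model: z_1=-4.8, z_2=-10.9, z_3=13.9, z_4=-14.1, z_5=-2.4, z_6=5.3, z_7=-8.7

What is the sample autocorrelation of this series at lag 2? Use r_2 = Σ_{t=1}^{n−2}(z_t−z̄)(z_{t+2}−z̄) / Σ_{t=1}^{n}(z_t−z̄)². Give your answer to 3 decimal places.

-0.048

Mean z̄ = (-4.8 − 10.9 + 13.9 − 14.1 − 2.4 + 5.3 − 8.7)/7 = -3.1000
Deviations from mean: -1.7000, -7.8000, 17.0000, -11.0000, 0.7000, 8.4000, -5.6000
Σ(z_t−z̄)(z_{t+2}−z̄) = (-28.9000) + (85.8000) + (11.9000) + (-92.4000) + (-3.9200) = -27.5200
Denominator Σ(z_t−z̄)² = 576.1400
r_2 = -27.5200 / 576.1400 = -0.048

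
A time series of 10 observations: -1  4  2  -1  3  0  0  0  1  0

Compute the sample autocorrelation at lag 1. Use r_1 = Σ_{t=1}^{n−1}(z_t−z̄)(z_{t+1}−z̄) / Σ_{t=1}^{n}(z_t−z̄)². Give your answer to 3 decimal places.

Mean z̄ = (-1 + 4 + 2 − 1 + 3 + 0 + 0 + 0 + 1 + 0)/10 = 0.8000
Numerator Σ_{t=1}^{9}(z_t−z̄)(z_{t+1}−z̄) = -8.8400
Denominator Σ(z_t−z̄)² = 25.6000
r_1 = -8.8400 / 25.6000 = -0.345

-0.345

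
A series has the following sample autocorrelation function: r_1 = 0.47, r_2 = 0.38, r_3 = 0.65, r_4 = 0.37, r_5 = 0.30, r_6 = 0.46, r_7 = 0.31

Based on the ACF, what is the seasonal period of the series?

3

The largest autocorrelation is r_3 = 0.65; the remaining lags stay at or below 0.47. The elevated value at lag 1 (0.47), dropping to 0.38 at lag 2, reflects decaying short-term dependence rather than seasonality.
The dominant spike at lag 3 indicates a seasonal period of 3.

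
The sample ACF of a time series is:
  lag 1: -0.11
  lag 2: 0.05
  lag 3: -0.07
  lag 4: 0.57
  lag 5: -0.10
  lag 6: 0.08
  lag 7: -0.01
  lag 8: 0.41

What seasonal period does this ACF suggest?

The largest autocorrelation is r_4 = 0.57, with a weaker echo at lag 8 (0.41); the remaining lags stay at or below 0.08.
The dominant spike at lag 4 indicates a seasonal period of 4.

4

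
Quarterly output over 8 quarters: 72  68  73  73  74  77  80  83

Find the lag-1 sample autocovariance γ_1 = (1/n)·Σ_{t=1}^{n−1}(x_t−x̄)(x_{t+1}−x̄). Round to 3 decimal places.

Mean x̄ = (72 + 68 + 73 + 73 + 74 + 77 + 80 + 83)/8 = 75.0000
Deviations: -3.0000, -7.0000, -2.0000, -2.0000, -1.0000, 2.0000, 5.0000, 8.0000
Σ_{t=1}^{7}(x_t−x̄)(x_{t+1}−x̄) = 89.0000
γ_1 = 89.0000 / 8 = 11.125

11.125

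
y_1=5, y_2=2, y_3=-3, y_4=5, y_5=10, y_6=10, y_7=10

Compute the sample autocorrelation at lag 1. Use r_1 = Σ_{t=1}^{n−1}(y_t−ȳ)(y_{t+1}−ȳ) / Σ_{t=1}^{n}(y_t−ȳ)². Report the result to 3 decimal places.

Mean ȳ = (5 + 2 − 3 + 5 + 10 + 10 + 10)/7 = 5.5714
Deviations from mean: -0.5714, -3.5714, -8.5714, -0.5714, 4.4286, 4.4286, 4.4286
Numerator Σ_{t=1}^{6}(y_t−ȳ)(y_{t+1}−ȳ) = 74.2449
Denominator Σ(y_t−ȳ)² = 145.7143
r_1 = 74.2449 / 145.7143 = 0.510

0.510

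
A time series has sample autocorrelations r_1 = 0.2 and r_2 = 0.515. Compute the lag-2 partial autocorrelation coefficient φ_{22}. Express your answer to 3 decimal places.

0.495

φ_{22} = (r_2 − r_1²) / (1 − r_1²)
r_1² = (0.2)² = 0.04
Numerator = 0.515 − 0.0400 = 0.4750; denominator = 1 − 0.0400 = 0.9600
φ_{22} = 0.4750 / 0.9600 = 0.495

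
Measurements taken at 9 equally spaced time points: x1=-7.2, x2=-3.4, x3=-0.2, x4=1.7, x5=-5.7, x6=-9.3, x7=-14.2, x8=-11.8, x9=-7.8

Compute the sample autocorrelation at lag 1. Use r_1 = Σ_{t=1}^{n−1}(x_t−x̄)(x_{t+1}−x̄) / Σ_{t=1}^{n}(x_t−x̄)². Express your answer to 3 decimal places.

Mean x̄ = (-7.2 − 3.4 − 0.2 + 1.7 − 5.7 − 9.3 − 14.2 − 11.8 − 7.8)/9 = -6.4333
Numerator Σ_{t=1}^{8}(x_t−x̄)(x_{t+1}−x̄) = 142.4222
Denominator Σ(x_t−x̄)² = 214.5400
r_1 = 142.4222 / 214.5400 = 0.664

0.664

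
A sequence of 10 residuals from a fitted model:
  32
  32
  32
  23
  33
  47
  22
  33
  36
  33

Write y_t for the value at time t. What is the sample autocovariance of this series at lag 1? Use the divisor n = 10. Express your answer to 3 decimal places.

-14.669

Mean ȳ = (32 + 32 + 32 + 23 + 33 + 47 + 22 + 33 + 36 + 33)/10 = 32.3000
Σ_{t=1}^{9}(y_t−ȳ)(y_{t+1}−ȳ) = -146.6900
γ_1 = -146.6900 / 10 = -14.669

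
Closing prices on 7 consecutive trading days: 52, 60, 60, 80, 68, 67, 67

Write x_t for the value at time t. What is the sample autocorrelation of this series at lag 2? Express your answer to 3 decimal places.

0.028

Mean x̄ = (52 + 60 + 60 + 80 + 68 + 67 + 67)/7 = 64.8571
Deviations from mean: -12.8571, -4.8571, -4.8571, 15.1429, 3.1429, 2.1429, 2.1429
Σ(x_t−x̄)(x_{t+2}−x̄) = (62.4490) + (-73.5510) + (-15.2653) + (32.4490) + (6.7347) = 12.8163
Denominator Σ(x_t−x̄)² = 460.8571
r_2 = 12.8163 / 460.8571 = 0.028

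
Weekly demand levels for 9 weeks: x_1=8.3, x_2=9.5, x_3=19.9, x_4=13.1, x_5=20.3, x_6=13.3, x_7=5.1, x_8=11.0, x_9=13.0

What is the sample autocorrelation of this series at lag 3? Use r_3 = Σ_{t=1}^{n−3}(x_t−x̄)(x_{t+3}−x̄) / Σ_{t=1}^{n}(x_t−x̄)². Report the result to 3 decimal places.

-0.184

Mean x̄ = (8.3 + 9.5 + 19.9 + 13.1 + 20.3 + 13.3 + 5.1 + 11.0 + 13.0)/9 = 12.6111
Numerator Σ_{t=1}^{6}(x_t−x̄)(x_{t+3}−x̄) = -36.7993
Denominator Σ(x_t−x̄)² = 200.3889
r_3 = -36.7993 / 200.3889 = -0.184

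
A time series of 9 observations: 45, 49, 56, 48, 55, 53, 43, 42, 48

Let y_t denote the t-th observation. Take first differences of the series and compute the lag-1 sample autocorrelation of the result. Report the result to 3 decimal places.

First differences Δy: 4, 7, -8, 7, -2, -10, -1, 6
Mean of differences = 0.3750
Numerator Σ(Δy_t−Δȳ)(Δy_{t+1}−Δȳ) = -71.5156
Denominator Σ(Δy_t−Δȳ)² = 317.8750
r_1(Δy) = -71.5156 / 317.8750 = -0.225

-0.225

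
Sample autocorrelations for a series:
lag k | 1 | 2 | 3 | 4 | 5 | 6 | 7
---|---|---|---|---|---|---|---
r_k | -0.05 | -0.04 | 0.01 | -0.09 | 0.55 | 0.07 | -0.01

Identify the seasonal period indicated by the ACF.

The largest autocorrelation is r_5 = 0.55; the remaining lags stay at or below 0.07.
The dominant spike at lag 5 indicates a seasonal period of 5.

5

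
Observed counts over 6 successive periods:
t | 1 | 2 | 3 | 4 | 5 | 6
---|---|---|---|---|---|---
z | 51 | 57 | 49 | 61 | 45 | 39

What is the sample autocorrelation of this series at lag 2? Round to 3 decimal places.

Mean z̄ = (51 + 57 + 49 + 61 + 45 + 39)/6 = 50.3333
Σ(z_t−z̄)(z_{t+2}−z̄) = (-0.8889) + (71.1111) + (7.1111) + (-120.8889) = -43.5556
Denominator Σ(z_t−z̄)² = 317.3333
r_2 = -43.5556 / 317.3333 = -0.137

-0.137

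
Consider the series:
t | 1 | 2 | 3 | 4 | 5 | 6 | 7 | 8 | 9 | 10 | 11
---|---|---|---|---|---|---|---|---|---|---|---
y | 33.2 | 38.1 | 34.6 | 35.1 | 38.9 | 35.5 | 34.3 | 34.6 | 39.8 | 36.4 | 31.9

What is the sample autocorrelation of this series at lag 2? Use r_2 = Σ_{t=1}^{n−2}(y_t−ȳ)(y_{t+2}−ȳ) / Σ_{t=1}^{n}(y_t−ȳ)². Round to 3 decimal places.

-0.483

Mean ȳ = (33.2 + 38.1 + 34.6 + 35.1 + 38.9 + 35.5 + 34.3 + 34.6 + 39.8 + 36.4 + 31.9)/11 = 35.6727
Numerator Σ_{t=1}^{9}(y_t−ȳ)(y_{t+2}−ȳ) = -28.3624
Denominator Σ(y_t−ȳ)² = 58.7618
r_2 = -28.3624 / 58.7618 = -0.483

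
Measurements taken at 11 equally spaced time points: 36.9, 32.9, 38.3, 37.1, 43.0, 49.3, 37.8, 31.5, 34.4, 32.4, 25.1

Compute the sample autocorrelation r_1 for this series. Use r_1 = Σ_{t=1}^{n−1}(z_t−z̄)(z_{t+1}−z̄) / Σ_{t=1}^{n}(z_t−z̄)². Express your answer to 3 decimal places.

0.396

Mean z̄ = (36.9 + 32.9 + 38.3 + 37.1 + 43.0 + 49.3 + 37.8 + 31.5 + 34.4 + 32.4 + 25.1)/11 = 36.2455
Numerator Σ_{t=1}^{10}(z_t−z̄)(z_{t+1}−z̄) = 158.2725
Denominator Σ(z_t−z̄)² = 399.9673
r_1 = 158.2725 / 399.9673 = 0.396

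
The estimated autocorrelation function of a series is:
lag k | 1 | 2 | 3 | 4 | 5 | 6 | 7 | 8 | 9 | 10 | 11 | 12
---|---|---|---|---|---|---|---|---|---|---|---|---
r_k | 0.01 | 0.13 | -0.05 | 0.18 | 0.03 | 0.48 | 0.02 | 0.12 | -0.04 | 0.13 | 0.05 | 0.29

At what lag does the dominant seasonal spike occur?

The largest autocorrelation is r_6 = 0.48, with a weaker echo at lag 12 (0.29); the remaining lags stay at or below 0.18.
The dominant spike at lag 6 indicates a seasonal period of 6.

6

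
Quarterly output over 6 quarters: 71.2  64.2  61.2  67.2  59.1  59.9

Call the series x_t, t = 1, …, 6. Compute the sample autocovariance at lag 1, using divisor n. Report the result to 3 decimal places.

-0.762

Mean x̄ = (71.2 + 64.2 + 61.2 + 67.2 + 59.1 + 59.9)/6 = 63.8000
Deviations: 7.4000, 0.4000, -2.6000, 3.4000, -4.7000, -3.9000
Σ_{t=1}^{5}(x_t−x̄)(x_{t+1}−x̄) = -4.5700
γ_1 = -4.5700 / 6 = -0.762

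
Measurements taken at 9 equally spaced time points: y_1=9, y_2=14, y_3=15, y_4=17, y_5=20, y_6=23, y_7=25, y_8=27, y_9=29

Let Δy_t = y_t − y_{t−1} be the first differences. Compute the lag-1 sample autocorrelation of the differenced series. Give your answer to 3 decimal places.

-0.275

First differences Δy: 5, 1, 2, 3, 3, 2, 2, 2
Mean of differences = 2.5000
Numerator Σ(Δy_t−Δȳ)(Δy_{t+1}−Δȳ) = -2.7500
Denominator Σ(Δy_t−Δȳ)² = 10.0000
r_1(Δy) = -2.7500 / 10.0000 = -0.275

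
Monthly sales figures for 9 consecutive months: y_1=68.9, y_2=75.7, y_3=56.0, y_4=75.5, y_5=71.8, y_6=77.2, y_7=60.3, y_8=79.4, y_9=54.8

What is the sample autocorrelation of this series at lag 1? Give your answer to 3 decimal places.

-0.612

Mean ȳ = (68.9 + 75.7 + 56.0 + 75.5 + 71.8 + 77.2 + 60.3 + 79.4 + 54.8)/9 = 68.8444
Numerator Σ_{t=1}^{8}(y_t−ȳ)(y_{t+1}−ȳ) = -438.6275
Denominator Σ(y_t−ȳ)² = 716.5022
r_1 = -438.6275 / 716.5022 = -0.612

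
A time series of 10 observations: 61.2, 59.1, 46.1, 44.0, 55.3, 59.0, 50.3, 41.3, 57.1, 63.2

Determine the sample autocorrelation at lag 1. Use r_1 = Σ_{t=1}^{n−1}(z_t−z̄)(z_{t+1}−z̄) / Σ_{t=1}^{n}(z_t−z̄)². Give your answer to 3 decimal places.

Mean z̄ = (61.2 + 59.1 + 46.1 + 44.0 + 55.3 + 59.0 + 50.3 + 41.3 + 57.1 + 63.2)/10 = 53.6600
Numerator Σ_{t=1}^{9}(z_t−z̄)(z_{t+1}−z̄) = 79.7224
Denominator Σ(z_t−z̄)² = 535.0240
r_1 = 79.7224 / 535.0240 = 0.149

0.149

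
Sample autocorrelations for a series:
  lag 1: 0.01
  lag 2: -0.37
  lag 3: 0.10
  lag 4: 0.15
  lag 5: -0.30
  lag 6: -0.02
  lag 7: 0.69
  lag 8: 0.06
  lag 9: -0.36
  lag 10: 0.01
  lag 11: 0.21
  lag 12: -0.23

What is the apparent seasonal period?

7

The largest autocorrelation is r_7 = 0.69; the remaining lags stay at or below 0.21.
The dominant spike at lag 7 indicates a seasonal period of 7.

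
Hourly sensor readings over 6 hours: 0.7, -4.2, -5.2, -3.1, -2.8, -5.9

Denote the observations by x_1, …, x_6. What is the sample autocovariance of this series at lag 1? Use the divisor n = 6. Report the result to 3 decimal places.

Mean x̄ = (0.7 − 4.2 − 5.2 − 3.1 − 2.8 − 5.9)/6 = -3.4167
Deviations: 4.1167, -0.7833, -1.7833, 0.3167, 0.6167, -2.4833
Σ_{t=1}^{5}(x_t−x̄)(x_{t+1}−x̄) = -3.7286
γ_1 = -3.7286 / 6 = -0.621

-0.621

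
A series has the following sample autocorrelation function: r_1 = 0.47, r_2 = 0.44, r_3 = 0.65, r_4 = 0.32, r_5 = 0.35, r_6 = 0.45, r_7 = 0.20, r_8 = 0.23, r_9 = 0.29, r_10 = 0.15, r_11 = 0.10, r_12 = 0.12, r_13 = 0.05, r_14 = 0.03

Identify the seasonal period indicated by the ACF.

The largest autocorrelation is r_3 = 0.65; the remaining lags stay at or below 0.47. The elevated value at lag 1 (0.47), dropping to 0.44 at lag 2, reflects decaying short-term dependence rather than seasonality.
The dominant spike at lag 3 indicates a seasonal period of 3.

3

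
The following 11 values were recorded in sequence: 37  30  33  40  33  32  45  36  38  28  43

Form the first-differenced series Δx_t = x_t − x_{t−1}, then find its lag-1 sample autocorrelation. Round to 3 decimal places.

-0.490

First differences Δx: -7, 3, 7, -7, -1, 13, -9, 2, -10, 15
Mean of differences = 0.6000
Numerator Σ(Δx_t−Δx̄)(Δx_{t+1}−Δx̄) = -359.1600
Denominator Σ(Δx_t−Δx̄)² = 732.4000
r_1(Δx) = -359.1600 / 732.4000 = -0.490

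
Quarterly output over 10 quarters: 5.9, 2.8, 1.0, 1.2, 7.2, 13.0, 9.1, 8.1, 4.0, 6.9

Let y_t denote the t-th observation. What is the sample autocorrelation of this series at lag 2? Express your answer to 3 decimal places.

-0.073

Mean ȳ = (5.9 + 2.8 + 1.0 + 1.2 + 7.2 + 13.0 + 9.1 + 8.1 + 4.0 + 6.9)/10 = 5.9200
Numerator Σ_{t=1}^{8}(y_t−ȳ)(y_{t+2}−ȳ) = -9.3548
Denominator Σ(y_t−ȳ)² = 127.4960
r_2 = -9.3548 / 127.4960 = -0.073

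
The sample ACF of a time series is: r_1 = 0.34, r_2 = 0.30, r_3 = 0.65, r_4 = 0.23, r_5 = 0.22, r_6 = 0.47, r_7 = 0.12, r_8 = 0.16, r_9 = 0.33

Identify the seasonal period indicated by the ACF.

The largest autocorrelation is r_3 = 0.65, with a weaker echo at lag 6 (0.47); the remaining lags stay at or below 0.34. The elevated value at lag 1 (0.34), dropping to 0.30 at lag 2, reflects decaying short-term dependence rather than seasonality.
The dominant spike at lag 3 indicates a seasonal period of 3.

3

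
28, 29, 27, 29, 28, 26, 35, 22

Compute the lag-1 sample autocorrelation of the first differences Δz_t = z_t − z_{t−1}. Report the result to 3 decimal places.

First differences Δz: 1, -2, 2, -1, -2, 9, -13
Mean of differences = -0.8571
Numerator Σ(Δz_t−Δz̄)(Δz_{t+1}−Δz̄) = -136.5918
Denominator Σ(Δz_t−Δz̄)² = 258.8571
r_1(Δz) = -136.5918 / 258.8571 = -0.528

-0.528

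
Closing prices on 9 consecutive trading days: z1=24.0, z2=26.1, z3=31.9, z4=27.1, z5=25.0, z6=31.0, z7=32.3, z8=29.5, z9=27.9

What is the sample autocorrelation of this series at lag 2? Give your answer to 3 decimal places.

-0.539

Mean z̄ = (24.0 + 26.1 + 31.9 + 27.1 + 25.0 + 31.0 + 32.3 + 29.5 + 27.9)/9 = 28.3111
Σ(z_t−z̄)(z_{t+2}−z̄) = (-15.4721) + (2.6779) + (-11.8832) + (-3.2565) + (-13.2077) + (3.1968) + (-1.6399) = -39.5847
Denominator Σ(z_t−z̄)² = 73.5089
r_2 = -39.5847 / 73.5089 = -0.539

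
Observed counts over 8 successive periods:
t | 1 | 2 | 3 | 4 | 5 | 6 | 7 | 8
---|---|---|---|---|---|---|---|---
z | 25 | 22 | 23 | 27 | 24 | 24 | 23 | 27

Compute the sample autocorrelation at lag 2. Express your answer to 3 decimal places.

Mean z̄ = (25 + 22 + 23 + 27 + 24 + 24 + 23 + 27)/8 = 24.3750
Deviations from mean: 0.6250, -2.3750, -1.3750, 2.6250, -0.3750, -0.3750, -1.3750, 2.6250
Σ(z_t−z̄)(z_{t+2}−z̄) = (-0.8594) + (-6.2344) + (0.5156) + (-0.9844) + (0.5156) + (-0.9844) = -8.0313
Denominator Σ(z_t−z̄)² = 23.8750
r_2 = -8.0313 / 23.8750 = -0.336

-0.336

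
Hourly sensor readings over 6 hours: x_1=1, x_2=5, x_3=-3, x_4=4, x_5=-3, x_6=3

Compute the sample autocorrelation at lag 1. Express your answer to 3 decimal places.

Mean x̄ = (1 + 5 − 3 + 4 − 3 + 3)/6 = 1.1667
Σ(x_t−x̄)(x_{t+1}−x̄) = (-0.6389) + (-15.9722) + (-11.8056) + (-11.8056) + (-7.6389) = -47.8611
Denominator Σ(x_t−x̄)² = 60.8333
r_1 = -47.8611 / 60.8333 = -0.787

-0.787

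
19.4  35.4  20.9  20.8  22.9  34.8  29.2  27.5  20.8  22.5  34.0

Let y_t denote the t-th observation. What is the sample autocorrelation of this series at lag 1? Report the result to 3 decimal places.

-0.205

Mean ȳ = (19.4 + 35.4 + 20.9 + 20.8 + 22.9 + 34.8 + 29.2 + 27.5 + 20.8 + 22.5 + 34.0)/11 = 26.2000
Numerator Σ_{t=1}^{10}(y_t−ȳ)(y_{t+1}−ȳ) = -79.4600
Denominator Σ(y_t−ȳ)² = 387.3600
r_1 = -79.4600 / 387.3600 = -0.205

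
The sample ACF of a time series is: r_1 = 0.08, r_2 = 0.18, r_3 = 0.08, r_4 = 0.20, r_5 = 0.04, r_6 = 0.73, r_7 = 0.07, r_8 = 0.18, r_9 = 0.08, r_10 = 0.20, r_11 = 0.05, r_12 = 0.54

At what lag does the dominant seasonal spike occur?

6

The largest autocorrelation is r_6 = 0.73, with a weaker echo at lag 12 (0.54); the remaining lags stay at or below 0.20.
The dominant spike at lag 6 indicates a seasonal period of 6.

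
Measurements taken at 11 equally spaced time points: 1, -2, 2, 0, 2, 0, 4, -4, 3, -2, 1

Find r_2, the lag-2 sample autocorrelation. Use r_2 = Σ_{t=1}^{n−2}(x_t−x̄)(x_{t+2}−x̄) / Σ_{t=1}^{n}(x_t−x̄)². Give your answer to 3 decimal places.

Mean x̄ = (1 − 2 + 2 + 0 + 2 + 0 + 4 − 4 + 3 − 2 + 1)/11 = 0.4545
Numerator Σ_{t=1}^{9}(x_t−x̄)(x_{t+2}−x̄) = 33.4050
Denominator Σ(x_t−x̄)² = 56.7273
r_2 = 33.4050 / 56.7273 = 0.589

0.589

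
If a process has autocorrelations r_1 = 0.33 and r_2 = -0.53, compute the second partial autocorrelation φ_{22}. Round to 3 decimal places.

φ_{22} = (r_2 − r_1²) / (1 − r_1²)
r_1² = (0.33)² = 0.1089
Numerator = -0.53 − 0.1089 = -0.6389; denominator = 1 − 0.1089 = 0.8911
φ_{22} = -0.6389 / 0.8911 = -0.717

-0.717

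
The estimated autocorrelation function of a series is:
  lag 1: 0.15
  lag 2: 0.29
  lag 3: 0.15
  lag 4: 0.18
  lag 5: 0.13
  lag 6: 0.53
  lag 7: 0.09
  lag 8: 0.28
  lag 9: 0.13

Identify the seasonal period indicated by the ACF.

The largest autocorrelation is r_6 = 0.53; the remaining lags stay at or below 0.29.
The dominant spike at lag 6 indicates a seasonal period of 6.

6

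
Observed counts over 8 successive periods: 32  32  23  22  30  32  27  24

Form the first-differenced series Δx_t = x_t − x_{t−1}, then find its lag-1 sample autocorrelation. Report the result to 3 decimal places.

0.086

First differences Δx: 0, -9, -1, 8, 2, -5, -3
Mean of differences = -1.1429
Numerator Σ(Δx_t−Δx̄)(Δx_{t+1}−Δx̄) = 14.9796
Denominator Σ(Δx_t−Δx̄)² = 174.8571
r_1(Δx) = 14.9796 / 174.8571 = 0.086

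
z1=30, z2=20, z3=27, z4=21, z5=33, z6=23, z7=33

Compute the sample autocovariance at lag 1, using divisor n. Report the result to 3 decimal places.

Mean z̄ = (30 + 20 + 27 + 21 + 33 + 23 + 33)/7 = 26.7143
Σ_{t=1}^{6}(z_t−z̄)(z_{t+1}−z̄) = -108.2245
γ_1 = -108.2245 / 7 = -15.461

-15.461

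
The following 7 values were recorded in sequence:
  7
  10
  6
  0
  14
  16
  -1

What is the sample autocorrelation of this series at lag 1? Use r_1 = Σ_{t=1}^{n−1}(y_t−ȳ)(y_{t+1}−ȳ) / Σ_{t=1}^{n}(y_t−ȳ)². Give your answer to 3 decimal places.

-0.234

Mean ȳ = (7 + 10 + 6 + 0 + 14 + 16 − 1)/7 = 7.4286
Deviations from mean: -0.4286, 2.5714, -1.4286, -7.4286, 6.5714, 8.5714, -8.4286
Σ(y_t−ȳ)(y_{t+1}−ȳ) = (-1.1020) + (-3.6735) + (10.6122) + (-48.8163) + (56.3265) + (-72.2449) = -58.8980
Denominator Σ(y_t−ȳ)² = 251.7143
r_1 = -58.8980 / 251.7143 = -0.234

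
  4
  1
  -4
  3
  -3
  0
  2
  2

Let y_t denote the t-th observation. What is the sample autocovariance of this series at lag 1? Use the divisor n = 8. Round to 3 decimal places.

-2.096

Mean ȳ = (4 + 1 − 4 + 3 − 3 + 0 + 2 + 2)/8 = 0.6250
Deviations: 3.3750, 0.3750, -4.6250, 2.3750, -3.6250, -0.6250, 1.3750, 1.3750
Σ_{t=1}^{7}(y_t−ȳ)(y_{t+1}−ȳ) = -16.7656
γ_1 = -16.7656 / 8 = -2.096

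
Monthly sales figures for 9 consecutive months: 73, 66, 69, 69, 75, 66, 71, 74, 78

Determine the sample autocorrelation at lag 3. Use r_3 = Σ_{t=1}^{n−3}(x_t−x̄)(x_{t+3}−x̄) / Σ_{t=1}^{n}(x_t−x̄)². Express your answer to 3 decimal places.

-0.269

Mean x̄ = (73 + 66 + 69 + 69 + 75 + 66 + 71 + 74 + 78)/9 = 71.2222
Numerator Σ_{t=1}^{6}(x_t−x̄)(x_{t+3}−x̄) = -36.4815
Denominator Σ(x_t−x̄)² = 135.5556
r_3 = -36.4815 / 135.5556 = -0.269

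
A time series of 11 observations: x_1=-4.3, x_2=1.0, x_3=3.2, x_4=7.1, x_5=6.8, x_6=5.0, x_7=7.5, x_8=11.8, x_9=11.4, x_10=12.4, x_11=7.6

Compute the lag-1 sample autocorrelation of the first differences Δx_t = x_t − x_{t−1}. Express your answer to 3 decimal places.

First differences Δx: 5.3, 2.2, 3.9, -0.3, -1.8, 2.5, 4.3, -0.4, 1.0, -4.8
Mean of differences = 1.1900
Numerator Σ(Δx_t−Δx̄)(Δx_{t+1}−Δx̄) = 3.9579
Denominator Σ(Δx_t−Δx̄)² = 86.2490
r_1(Δx) = 3.9579 / 86.2490 = 0.046

0.046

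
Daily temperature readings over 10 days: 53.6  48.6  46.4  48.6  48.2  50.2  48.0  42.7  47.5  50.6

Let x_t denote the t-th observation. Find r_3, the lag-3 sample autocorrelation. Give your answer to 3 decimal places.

Mean x̄ = (53.6 + 48.6 + 46.4 + 48.6 + 48.2 + 50.2 + 48.0 + 42.7 + 47.5 + 50.6)/10 = 48.4400
Σ(x_t−x̄)(x_{t+3}−x̄) = (0.8256) + (-0.0384) + (-3.5904) + (-0.0704) + (1.3776) + (-1.6544) + (-0.9504) = -4.1008
Denominator Σ(x_t−x̄)² = 72.6840
r_3 = -4.1008 / 72.6840 = -0.056

-0.056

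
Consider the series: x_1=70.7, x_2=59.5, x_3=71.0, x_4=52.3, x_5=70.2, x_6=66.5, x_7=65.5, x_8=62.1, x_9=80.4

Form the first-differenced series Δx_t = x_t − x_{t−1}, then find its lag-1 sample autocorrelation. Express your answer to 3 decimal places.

First differences Δx: -11.2, 11.5, -18.7, 17.9, -3.7, -1.0, -3.4, 18.3
Mean of differences = 1.2125
Numerator Σ(Δx_t−Δx̄)(Δx_{t+1}−Δx̄) = -804.5527
Denominator Σ(Δx_t−Δx̄)² = 1277.1688
r_1(Δx) = -804.5527 / 1277.1688 = -0.630

-0.630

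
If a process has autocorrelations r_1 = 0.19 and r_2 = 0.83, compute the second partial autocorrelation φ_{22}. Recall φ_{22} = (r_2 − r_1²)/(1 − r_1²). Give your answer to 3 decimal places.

0.824

φ_{22} = (r_2 − r_1²) / (1 − r_1²)
r_1² = (0.19)² = 0.0361
Numerator = 0.83 − 0.0361 = 0.7939; denominator = 1 − 0.0361 = 0.9639
φ_{22} = 0.7939 / 0.9639 = 0.824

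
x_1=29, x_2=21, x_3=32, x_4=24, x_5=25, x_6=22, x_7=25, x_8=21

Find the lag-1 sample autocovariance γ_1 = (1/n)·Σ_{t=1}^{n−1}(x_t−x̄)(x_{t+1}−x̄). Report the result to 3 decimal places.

Mean x̄ = (29 + 21 + 32 + 24 + 25 + 22 + 25 + 21)/8 = 24.8750
Σ_{t=1}^{7}(x_t−x̄)(x_{t+1}−x̄) = -51.1406
γ_1 = -51.1406 / 8 = -6.393

-6.393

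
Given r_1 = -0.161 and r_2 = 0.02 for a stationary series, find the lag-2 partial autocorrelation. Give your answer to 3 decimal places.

φ_{22} = (r_2 − r_1²) / (1 − r_1²)
r_1² = (-0.161)² = 0.025921
Numerator = 0.02 − 0.0259 = -0.0059; denominator = 1 − 0.0259 = 0.9741
φ_{22} = -0.0059 / 0.9741 = -0.006

-0.006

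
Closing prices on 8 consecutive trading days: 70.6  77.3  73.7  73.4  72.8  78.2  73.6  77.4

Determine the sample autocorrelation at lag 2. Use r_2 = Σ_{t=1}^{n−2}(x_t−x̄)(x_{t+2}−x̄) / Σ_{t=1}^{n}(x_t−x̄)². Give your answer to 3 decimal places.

Mean x̄ = (70.6 + 77.3 + 73.7 + 73.4 + 72.8 + 78.2 + 73.6 + 77.4)/8 = 74.6250
Σ(x_t−x̄)(x_{t+2}−x̄) = (3.7231) + (-3.2769) + (1.6881) + (-4.3794) + (1.8706) + (9.9206) = 9.5463
Denominator Σ(x_t−x̄)² = 50.5750
r_2 = 9.5463 / 50.5750 = 0.189

0.189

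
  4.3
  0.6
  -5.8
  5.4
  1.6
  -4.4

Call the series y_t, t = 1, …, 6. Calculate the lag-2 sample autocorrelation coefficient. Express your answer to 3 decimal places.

-0.531

Mean ȳ = (4.3 + 0.6 − 5.8 + 5.4 + 1.6 − 4.4)/6 = 0.2833
Σ(y_t−ȳ)(y_{t+2}−ȳ) = (-24.4347) + (1.6203) + (-8.0097) + (-23.9631) = -54.7872
Denominator Σ(y_t−ȳ)² = 103.0883
r_2 = -54.7872 / 103.0883 = -0.531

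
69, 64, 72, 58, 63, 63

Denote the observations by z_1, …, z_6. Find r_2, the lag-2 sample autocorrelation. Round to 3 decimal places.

0.284

Mean z̄ = (69 + 64 + 72 + 58 + 63 + 63)/6 = 64.8333
Σ(z_t−z̄)(z_{t+2}−z̄) = (29.8611) + (5.6944) + (-13.1389) + (12.5278) = 34.9444
Denominator Σ(z_t−z̄)² = 122.8333
r_2 = 34.9444 / 122.8333 = 0.284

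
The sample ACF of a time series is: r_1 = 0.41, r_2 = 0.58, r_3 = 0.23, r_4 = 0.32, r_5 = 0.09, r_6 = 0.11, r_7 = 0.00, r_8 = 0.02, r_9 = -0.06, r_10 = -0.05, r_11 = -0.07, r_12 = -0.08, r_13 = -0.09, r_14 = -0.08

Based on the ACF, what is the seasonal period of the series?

2

The largest autocorrelation is r_2 = 0.58; the remaining lags stay at or below 0.41.
The dominant spike at lag 2 indicates a seasonal period of 2.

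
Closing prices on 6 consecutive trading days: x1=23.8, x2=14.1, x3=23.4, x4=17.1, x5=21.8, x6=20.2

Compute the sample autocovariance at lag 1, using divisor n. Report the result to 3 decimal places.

Mean x̄ = (23.8 + 14.1 + 23.4 + 17.1 + 21.8 + 20.2)/6 = 20.0667
Σ_{t=1}^{5}(x_t−x̄)(x_{t+1}−x̄) = -56.9644
γ_1 = -56.9644 / 6 = -9.494

-9.494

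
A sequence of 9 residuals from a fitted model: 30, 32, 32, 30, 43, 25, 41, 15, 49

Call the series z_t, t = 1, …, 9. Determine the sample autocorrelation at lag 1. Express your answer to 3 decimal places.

-0.723

Mean z̄ = (30 + 32 + 32 + 30 + 43 + 25 + 41 + 15 + 49)/9 = 33.0000
Numerator Σ_{t=1}^{8}(z_t−z̄)(z_{t+1}−z̄) = -599.0000
Denominator Σ(z_t−z̄)² = 828.0000
r_1 = -599.0000 / 828.0000 = -0.723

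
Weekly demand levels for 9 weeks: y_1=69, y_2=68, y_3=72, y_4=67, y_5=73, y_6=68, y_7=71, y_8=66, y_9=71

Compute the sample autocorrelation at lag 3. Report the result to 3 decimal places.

-0.563

Mean ȳ = (69 + 68 + 72 + 67 + 73 + 68 + 71 + 66 + 71)/9 = 69.4444
Σ(y_t−ȳ)(y_{t+3}−ȳ) = (1.0864) + (-5.1358) + (-3.6914) + (-3.8025) + (-12.2469) + (-2.2469) = -26.0370
Denominator Σ(y_t−ȳ)² = 46.2222
r_3 = -26.0370 / 46.2222 = -0.563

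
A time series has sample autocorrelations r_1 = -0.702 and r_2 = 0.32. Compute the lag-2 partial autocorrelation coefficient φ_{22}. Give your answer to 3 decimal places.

-0.341

φ_{22} = (r_2 − r_1²) / (1 − r_1²)
r_1² = (-0.702)² = 0.492804
Numerator = 0.32 − 0.4928 = -0.1728; denominator = 1 − 0.4928 = 0.5072
φ_{22} = -0.1728 / 0.5072 = -0.341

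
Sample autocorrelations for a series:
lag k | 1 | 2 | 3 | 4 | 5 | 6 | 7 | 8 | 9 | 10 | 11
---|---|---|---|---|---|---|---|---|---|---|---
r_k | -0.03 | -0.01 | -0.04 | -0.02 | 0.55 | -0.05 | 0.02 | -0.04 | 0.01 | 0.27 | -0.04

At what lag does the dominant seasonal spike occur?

5

The largest autocorrelation is r_5 = 0.55, with a weaker echo at lag 10 (0.27); the remaining lags stay at or below 0.02.
The dominant spike at lag 5 indicates a seasonal period of 5.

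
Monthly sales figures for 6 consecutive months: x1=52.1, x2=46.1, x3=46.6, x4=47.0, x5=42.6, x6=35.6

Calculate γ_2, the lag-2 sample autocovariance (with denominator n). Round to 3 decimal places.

-1.513

Mean x̄ = (52.1 + 46.1 + 46.6 + 47.0 + 42.6 + 35.6)/6 = 45.0000
Deviations: 7.1000, 1.1000, 1.6000, 2.0000, -2.4000, -9.4000
Σ_{t=1}^{4}(x_t−x̄)(x_{t+2}−x̄) = -9.0800
γ_2 = -9.0800 / 6 = -1.513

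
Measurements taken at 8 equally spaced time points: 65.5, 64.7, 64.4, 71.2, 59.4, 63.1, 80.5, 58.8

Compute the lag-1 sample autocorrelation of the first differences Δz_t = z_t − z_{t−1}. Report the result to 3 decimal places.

-0.439

First differences Δz: -0.8, -0.3, 6.8, -11.8, 3.7, 17.4, -21.7
Mean of differences = -0.9571
Numerator Σ(Δz_t−Δz̄)(Δz_{t+1}−Δz̄) = -424.6933
Denominator Σ(Δz_t−Δz̄)² = 967.1371
r_1(Δz) = -424.6933 / 967.1371 = -0.439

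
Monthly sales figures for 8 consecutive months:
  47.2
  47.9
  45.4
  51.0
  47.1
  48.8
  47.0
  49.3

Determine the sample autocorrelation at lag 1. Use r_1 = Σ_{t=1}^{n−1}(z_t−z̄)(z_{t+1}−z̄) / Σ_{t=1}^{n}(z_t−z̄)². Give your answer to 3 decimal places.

-0.634

Mean z̄ = (47.2 + 47.9 + 45.4 + 51.0 + 47.1 + 48.8 + 47.0 + 49.3)/8 = 47.9625
Σ(z_t−z̄)(z_{t+1}−z̄) = (0.0477) + (0.1602) + (-7.7836) + (-2.6198) + (-0.7223) + (-0.8061) + (-1.2873) = -13.0114
Denominator Σ(z_t−z̄)² = 20.5388
r_1 = -13.0114 / 20.5388 = -0.634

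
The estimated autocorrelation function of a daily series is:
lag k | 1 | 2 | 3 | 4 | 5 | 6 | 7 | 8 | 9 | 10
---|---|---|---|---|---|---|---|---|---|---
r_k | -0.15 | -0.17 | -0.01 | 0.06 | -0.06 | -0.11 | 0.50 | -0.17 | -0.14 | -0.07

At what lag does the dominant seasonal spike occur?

7

The largest autocorrelation is r_7 = 0.50; the remaining lags stay at or below 0.06.
The dominant spike at lag 7 indicates a seasonal period of 7.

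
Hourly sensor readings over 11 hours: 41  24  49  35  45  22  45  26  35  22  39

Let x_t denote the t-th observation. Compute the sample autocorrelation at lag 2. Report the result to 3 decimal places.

0.567

Mean x̄ = (41 + 24 + 49 + 35 + 45 + 22 + 45 + 26 + 35 + 22 + 39)/11 = 34.8182
Numerator Σ_{t=1}^{9}(x_t−x̄)(x_{t+2}−x̄) = 560.1157
Denominator Σ(x_t−x̄)² = 987.6364
r_2 = 560.1157 / 987.6364 = 0.567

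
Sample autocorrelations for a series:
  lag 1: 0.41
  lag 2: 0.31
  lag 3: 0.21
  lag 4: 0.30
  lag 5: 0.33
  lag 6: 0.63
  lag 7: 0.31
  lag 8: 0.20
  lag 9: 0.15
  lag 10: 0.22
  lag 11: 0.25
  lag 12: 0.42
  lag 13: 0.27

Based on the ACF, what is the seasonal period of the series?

The largest autocorrelation is r_6 = 0.63, with a weaker echo at lag 12 (0.42); the remaining lags stay at or below 0.41. The elevated value at lag 1 (0.41), dropping to 0.31 at lag 2, reflects decaying short-term dependence rather than seasonality.
The dominant spike at lag 6 indicates a seasonal period of 6.

6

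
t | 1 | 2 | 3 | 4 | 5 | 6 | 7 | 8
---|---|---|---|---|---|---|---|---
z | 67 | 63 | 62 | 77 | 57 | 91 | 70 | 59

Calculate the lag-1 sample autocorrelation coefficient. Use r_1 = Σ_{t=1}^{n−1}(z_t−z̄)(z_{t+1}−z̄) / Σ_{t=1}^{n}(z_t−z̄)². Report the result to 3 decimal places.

-0.394

Mean z̄ = (67 + 63 + 62 + 77 + 57 + 91 + 70 + 59)/8 = 68.2500
Deviations from mean: -1.2500, -5.2500, -6.2500, 8.7500, -11.2500, 22.7500, 1.7500, -9.2500
Σ(z_t−z̄)(z_{t+1}−z̄) = (6.5625) + (32.8125) + (-54.6875) + (-98.4375) + (-255.9375) + (39.8125) + (-16.1875) = -346.0625
Denominator Σ(z_t−z̄)² = 877.5000
r_1 = -346.0625 / 877.5000 = -0.394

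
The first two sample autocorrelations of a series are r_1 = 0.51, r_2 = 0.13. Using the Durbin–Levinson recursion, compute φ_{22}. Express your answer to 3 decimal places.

φ_{22} = (r_2 − r_1²) / (1 − r_1²)
r_1² = (0.51)² = 0.2601
Numerator = 0.13 − 0.2601 = -0.1301; denominator = 1 − 0.2601 = 0.7399
φ_{22} = -0.1301 / 0.7399 = -0.176

-0.176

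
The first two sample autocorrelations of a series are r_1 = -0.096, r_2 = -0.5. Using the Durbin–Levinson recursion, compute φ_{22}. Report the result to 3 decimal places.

-0.514

φ_{22} = (r_2 − r_1²) / (1 − r_1²)
r_1² = (-0.096)² = 0.009216
Numerator = -0.5 − 0.0092 = -0.5092; denominator = 1 − 0.0092 = 0.9908
φ_{22} = -0.5092 / 0.9908 = -0.514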